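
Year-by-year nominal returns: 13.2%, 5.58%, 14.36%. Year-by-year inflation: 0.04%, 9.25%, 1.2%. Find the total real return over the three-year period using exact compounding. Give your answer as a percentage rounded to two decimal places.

Nominal growth factor = 1.1320 × 1.0558 × 1.1436 = 1.366791
Price-level growth factor = 1.0004 × 1.0925 × 1.0120 = 1.106052
Real growth factor = 1.366791 / 1.106052 = 1.235739
Total real return = 1.235739 − 1 → 23.57%.

23.57%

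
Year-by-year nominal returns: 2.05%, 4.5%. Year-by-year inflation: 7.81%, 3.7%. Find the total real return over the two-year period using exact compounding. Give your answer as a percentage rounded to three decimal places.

Compound the nominal returns: 1.0205 × 1.0450 = 1.0664225.
Compound inflation: 1.0781 × 1.0370 = 1.1179897.
Deflate: 1.0664225 / 1.1179897 = 0.9538751.
Total real return = 0.9538751 − 1 → -4.612%.

-4.612%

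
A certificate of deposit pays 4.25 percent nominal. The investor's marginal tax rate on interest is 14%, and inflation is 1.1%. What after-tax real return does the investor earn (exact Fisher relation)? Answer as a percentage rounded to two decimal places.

2.53%

After-tax nominal return = 4.25% × (1 − 0.14) = 3.6550%.
1 + r = 1.03655 / 1.01100 = 1.025272
After-tax real rate = 1.025272 − 1 → 2.53%.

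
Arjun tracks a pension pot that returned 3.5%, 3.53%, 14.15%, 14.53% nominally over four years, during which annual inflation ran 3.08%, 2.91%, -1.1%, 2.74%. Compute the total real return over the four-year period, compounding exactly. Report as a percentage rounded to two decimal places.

29.97%

Nominal growth factor = 1.0350 × 1.0353 × 1.1415 × 1.1453 = 1.400883
Price-level growth factor = 1.0308 × 1.0291 × 0.9890 × 1.0274 = 1.077874
Real growth factor = 1.400883 / 1.077874 = 1.299672
Total real return = 1.299672 − 1 → 29.97%.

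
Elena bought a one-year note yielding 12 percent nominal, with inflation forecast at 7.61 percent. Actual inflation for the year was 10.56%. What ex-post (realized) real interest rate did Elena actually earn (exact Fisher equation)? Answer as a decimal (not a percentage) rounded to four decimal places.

Ex-post: (1 + 0.1200)/(1 + 0.1056) − 1 = 1.3025%
So the realized real rate is 0.0130.

0.0130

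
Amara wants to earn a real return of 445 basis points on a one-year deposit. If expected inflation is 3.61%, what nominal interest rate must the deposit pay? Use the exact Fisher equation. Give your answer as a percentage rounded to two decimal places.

8.22%

(1 + i) = (1 + r)(1 + π) = 1.04450 × 1.03610 = 1.08220645
i = 1.08220645 − 1, so the required nominal rate is 8.22%.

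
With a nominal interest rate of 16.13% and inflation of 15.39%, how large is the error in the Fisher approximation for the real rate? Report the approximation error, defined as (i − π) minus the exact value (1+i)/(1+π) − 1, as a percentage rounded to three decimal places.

Approximate: r ≈ 16.130% − 15.390% = 0.7400%
Exact: (1 + 0.1613)/(1 + 0.1539) − 1 = 0.6413%
Error = 0.7400% − 0.6413% = 0.0987% → 0.099%.

0.099%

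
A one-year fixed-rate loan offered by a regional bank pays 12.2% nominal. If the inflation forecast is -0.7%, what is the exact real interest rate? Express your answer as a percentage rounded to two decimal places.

12.99%

By the Fisher equation, 1 + r = (1 + i)/(1 + π).
1 + r = 1.12200 / 0.99300 = 1.129909
r = 1.129909 − 1 = 12.9909%, i.e. 12.99%.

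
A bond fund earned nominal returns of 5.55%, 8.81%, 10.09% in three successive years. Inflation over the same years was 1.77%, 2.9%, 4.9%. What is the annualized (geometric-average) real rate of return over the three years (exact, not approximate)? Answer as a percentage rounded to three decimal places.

Compound the nominal returns: 1.0555 × 1.0881 × 1.1009 = 1.26437215.
Compound inflation: 1.0177 × 1.0290 × 1.0490 = 1.09852675.
Deflate: 1.26437215 / 1.09852675 = 1.15097074.
Annualized real rate = 1.15097074^(1/3) − 1 = 4.7984% → 4.798%.

4.798%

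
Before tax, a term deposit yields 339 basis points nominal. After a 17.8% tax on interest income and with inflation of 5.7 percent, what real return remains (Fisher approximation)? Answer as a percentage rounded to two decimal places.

After-tax nominal return = 3.39% × (1 − 0.178) = 2.78658%.
r ≈ 2.78658% − 5.7% → -2.91%.

-2.91%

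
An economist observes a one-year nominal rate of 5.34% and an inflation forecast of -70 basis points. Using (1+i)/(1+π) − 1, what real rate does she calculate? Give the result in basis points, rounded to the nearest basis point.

By the Fisher identity, 1 + r = (1 + i)/(1 + π).
1 + r = 1.05340 / 0.99300 = 1.060826
r = 1.060826 − 1 = 6.0826%, i.e. 608 basis points.

608 basis points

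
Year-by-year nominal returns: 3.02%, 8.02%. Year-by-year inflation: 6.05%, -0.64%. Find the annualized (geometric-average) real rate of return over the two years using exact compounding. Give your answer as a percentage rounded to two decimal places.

2.77%

Nominal growth factor = 1.0302 × 1.0802 = 1.11282204
Price-level growth factor = 1.0605 × 0.9936 = 1.05371280
Real growth factor = 1.11282204 / 1.05371280 = 1.05609616
Annualized real rate = 1.05609616^(1/2) − 1 = 2.7665% → 2.77%.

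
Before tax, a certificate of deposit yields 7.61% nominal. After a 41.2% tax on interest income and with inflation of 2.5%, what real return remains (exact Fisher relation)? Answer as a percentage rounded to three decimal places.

After-tax nominal return = 7.61% × (1 − 0.412) = 4.47468%.
1 + r = 1.0447468 / 1.02500 = 1.0192652
After-tax real rate = 1.0192652 − 1 → 1.927%.

1.927%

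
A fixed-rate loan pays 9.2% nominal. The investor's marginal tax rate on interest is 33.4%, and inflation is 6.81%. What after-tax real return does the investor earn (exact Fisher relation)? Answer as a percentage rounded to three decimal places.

After-tax nominal return = 9.2% × (1 − 0.334) = 6.1272%.
1 + r = 1.061272 / 1.06810 = 0.993607
After-tax real rate = 0.993607 − 1 → -0.639%.

-0.639%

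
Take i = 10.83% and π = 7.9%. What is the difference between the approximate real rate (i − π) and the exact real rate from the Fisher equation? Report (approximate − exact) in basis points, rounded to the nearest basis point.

Approximate: r ≈ 10.830% − 7.900% = 2.9300%
Exact: (1 + 0.1083)/(1 + 0.0790) − 1 = 2.7155%
Error = 2.9300% − 2.7155% = 0.2145% → 21 basis points.

21 basis points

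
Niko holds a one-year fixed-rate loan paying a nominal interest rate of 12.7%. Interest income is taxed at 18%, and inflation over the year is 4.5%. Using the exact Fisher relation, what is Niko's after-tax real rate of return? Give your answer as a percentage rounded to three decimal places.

After-tax nominal return = 12.7% × (1 − 0.18) = 10.4140%.
1 + r = 1.10414 / 1.04500 = 1.056593
After-tax real rate = 1.056593 − 1 → 5.659%.

5.659%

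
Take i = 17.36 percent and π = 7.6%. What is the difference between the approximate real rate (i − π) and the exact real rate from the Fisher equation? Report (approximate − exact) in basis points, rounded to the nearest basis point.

69 basis points

Approximate: r ≈ 17.360% − 7.600% = 9.7600%
Exact: (1 + 0.1736)/(1 + 0.0760) − 1 = 9.0706%
Error = 9.7600% − 9.0706% = 0.6894% → 69 basis points.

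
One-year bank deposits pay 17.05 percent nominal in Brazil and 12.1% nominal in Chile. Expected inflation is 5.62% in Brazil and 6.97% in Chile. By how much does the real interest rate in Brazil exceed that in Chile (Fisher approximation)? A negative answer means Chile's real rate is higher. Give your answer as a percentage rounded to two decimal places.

Brazil: 17.05% − 5.62% = 11.430%
Chile: 12.1% − 6.97% = 5.130%
Differential = 6.300% → 6.30%.

6.30%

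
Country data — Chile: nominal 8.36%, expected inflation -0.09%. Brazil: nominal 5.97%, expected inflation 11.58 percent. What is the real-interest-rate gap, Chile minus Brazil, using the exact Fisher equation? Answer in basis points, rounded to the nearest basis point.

Chile: (1 + 0.0836)/(1 − 0.0009) − 1 = 8.4576%
Brazil: (1 + 0.0597)/(1 + 0.1158) − 1 = -5.0278%
Differential = 8.4576% − (-5.0278%) = 13.4854% → 1349 basis points.

1349 basis points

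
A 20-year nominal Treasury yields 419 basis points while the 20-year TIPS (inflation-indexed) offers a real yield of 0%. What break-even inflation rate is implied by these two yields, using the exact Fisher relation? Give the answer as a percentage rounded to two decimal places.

(1 + π) = (1 + i)/(1 + r) = 1.04190 / 1.00000 = 1.041900
Break-even inflation = 1.041900 − 1 → 4.19%.

4.19%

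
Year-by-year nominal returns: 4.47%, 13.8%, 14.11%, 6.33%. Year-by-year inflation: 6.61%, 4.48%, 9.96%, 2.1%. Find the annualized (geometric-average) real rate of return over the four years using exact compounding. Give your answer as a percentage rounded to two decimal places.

3.63%

Compound the nominal returns: 1.0447 × 1.1380 × 1.1411 × 1.0633 = 1.44249188.
Compound inflation: 1.0661 × 1.0448 × 1.0996 × 1.0210 = 1.25052270.
Deflate: 1.44249188 / 1.25052270 = 1.15351115.
Annualized real rate = 1.15351115^(1/4) − 1 = 3.6348% → 3.63%.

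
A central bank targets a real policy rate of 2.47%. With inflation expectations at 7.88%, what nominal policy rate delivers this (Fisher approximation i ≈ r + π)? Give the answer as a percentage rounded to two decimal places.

10.35%

i ≈ r + π = 2.47% + 7.88% = 10.35%.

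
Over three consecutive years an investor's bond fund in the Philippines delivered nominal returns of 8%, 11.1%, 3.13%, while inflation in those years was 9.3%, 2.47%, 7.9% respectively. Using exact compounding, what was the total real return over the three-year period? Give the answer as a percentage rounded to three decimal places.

Compound the nominal returns: 1.0800 × 1.1110 × 1.0313 = 1.237436.
Compound inflation: 1.0930 × 1.0247 × 1.0790 = 1.208477.
Deflate: 1.237436 / 1.208477 = 1.023964.
Total real return = 1.023964 − 1 → 2.396%.

2.396%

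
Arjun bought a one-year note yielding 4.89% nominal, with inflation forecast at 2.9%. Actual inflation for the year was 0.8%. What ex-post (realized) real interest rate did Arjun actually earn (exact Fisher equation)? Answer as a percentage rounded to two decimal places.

4.06%

Ex-post: (1 + 0.0489)/(1 + 0.0080) − 1 = 4.0575%
So the realized real rate is 4.06%.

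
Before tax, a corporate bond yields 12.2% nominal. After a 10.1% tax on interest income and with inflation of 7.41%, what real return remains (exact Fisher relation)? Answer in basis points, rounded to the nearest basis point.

331 basis points

After-tax nominal return = 12.2% × (1 − 0.101) = 10.9678%.
1 + r = 1.109678 / 1.07410 = 1.033124
After-tax real rate = 1.033124 − 1 → 331 basis points.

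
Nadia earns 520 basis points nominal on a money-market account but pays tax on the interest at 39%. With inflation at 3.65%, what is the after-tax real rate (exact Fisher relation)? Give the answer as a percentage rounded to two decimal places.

After-tax nominal return = 5.2% × (1 − 0.39) = 3.1720%.
1 + r = 1.03172 / 1.03650 = 0.995388
After-tax real rate = 0.995388 − 1 → -0.46%.

-0.46%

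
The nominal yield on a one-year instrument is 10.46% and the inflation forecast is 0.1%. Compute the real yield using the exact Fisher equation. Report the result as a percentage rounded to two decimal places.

1 + r = 1.10460 / 1.00100 = 1.103497
r = 1.103497 − 1 = 10.3497%, i.e. 10.35%.

10.35%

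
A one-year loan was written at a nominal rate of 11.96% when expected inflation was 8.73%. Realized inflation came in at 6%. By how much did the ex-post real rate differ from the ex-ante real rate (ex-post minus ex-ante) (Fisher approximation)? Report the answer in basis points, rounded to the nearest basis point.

273 basis points

Ex-ante: 11.96% − 8.73% = 3.230%
Ex-post: 11.96% − 6% = 5.960%
Difference (ex-post − ex-ante) = 2.7300% → 273 basis points.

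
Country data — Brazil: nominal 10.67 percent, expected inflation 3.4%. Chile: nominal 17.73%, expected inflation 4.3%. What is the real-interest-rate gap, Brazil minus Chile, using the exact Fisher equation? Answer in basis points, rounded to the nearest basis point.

-585 basis points

Brazil: (1 + 0.1067)/(1 + 0.0340) − 1 = 7.0309%
Chile: (1 + 0.1773)/(1 + 0.0430) − 1 = 12.8763%
Differential = 7.0309% − 12.8763% = -5.8454% → -585 basis points.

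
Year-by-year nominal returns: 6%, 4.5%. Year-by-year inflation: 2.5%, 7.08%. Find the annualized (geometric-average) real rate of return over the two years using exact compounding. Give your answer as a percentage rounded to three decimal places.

0.460%

Compound the nominal returns: 1.0600 × 1.0450 = 1.10770000.
Compound inflation: 1.0250 × 1.0708 = 1.09757000.
Deflate: 1.10770000 / 1.09757000 = 1.00922948.
Annualized real rate = 1.00922948^(1/2) − 1 = 0.4604% → 0.460%.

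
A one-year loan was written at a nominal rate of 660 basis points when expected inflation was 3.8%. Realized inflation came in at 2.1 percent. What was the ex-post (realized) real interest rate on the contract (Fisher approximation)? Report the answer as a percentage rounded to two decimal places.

Ex-post: 6.6% − 2.1% = 4.500%
So the realized real rate is 4.50%.

4.50%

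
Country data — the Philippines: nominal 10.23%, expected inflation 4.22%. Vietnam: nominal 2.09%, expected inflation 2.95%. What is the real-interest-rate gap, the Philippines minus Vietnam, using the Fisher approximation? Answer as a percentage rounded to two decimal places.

6.87%

The Philippines: 10.23% − 4.22% = 6.010%
Vietnam: 2.09% − 2.95% = -0.860%
Differential = 6.870% → 6.87%.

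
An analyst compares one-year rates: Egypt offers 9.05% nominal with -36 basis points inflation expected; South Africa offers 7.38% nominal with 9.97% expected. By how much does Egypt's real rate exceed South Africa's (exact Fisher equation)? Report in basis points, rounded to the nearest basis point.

Egypt: (1 + 0.0905)/(1 − 0.0036) − 1 = 9.4440%
South Africa: (1 + 0.0738)/(1 + 0.0997) − 1 = -2.3552%
Differential = 9.4440% − (-2.3552%) = 11.7992% → 1180 basis points.

1180 basis points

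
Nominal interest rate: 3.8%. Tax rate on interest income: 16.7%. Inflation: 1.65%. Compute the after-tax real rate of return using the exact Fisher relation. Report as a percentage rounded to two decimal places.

1.49%

After-tax nominal return = 3.8% × (1 − 0.167) = 3.1654%.
1 + r = 1.031654 / 1.01650 = 1.014908
After-tax real rate = 1.014908 − 1 → 1.49%.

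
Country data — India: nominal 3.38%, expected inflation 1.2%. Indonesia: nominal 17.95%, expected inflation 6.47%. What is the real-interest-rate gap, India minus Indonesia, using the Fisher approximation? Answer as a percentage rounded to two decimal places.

India: 3.38% − 1.2% = 2.180%
Indonesia: 17.95% − 6.47% = 11.480%
Differential = -9.300% → -9.30%.

-9.30%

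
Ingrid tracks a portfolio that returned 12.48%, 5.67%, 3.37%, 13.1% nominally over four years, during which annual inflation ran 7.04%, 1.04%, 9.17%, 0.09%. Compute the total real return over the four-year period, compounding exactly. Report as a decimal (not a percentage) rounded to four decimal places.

Nominal growth factor = 1.1248 × 1.0567 × 1.0337 × 1.1310 = 1.389582
Price-level growth factor = 1.0704 × 1.0104 × 1.0917 × 1.0009 = 1.181771
Real growth factor = 1.389582 / 1.181771 = 1.175847
Total real return = 1.175847 − 1 → 0.1758.

0.1758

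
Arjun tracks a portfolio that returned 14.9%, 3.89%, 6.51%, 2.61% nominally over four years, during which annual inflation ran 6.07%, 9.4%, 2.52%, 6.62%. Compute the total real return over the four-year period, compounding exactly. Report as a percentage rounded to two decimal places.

2.85%

Compound the nominal returns: 1.1490 × 1.0389 × 1.0651 × 1.0261 = 1.304589.
Compound inflation: 1.0607 × 1.0940 × 1.0252 × 1.0662 = 1.268403.
Deflate: 1.304589 / 1.268403 = 1.028529.
Total real return = 1.028529 − 1 → 2.85%.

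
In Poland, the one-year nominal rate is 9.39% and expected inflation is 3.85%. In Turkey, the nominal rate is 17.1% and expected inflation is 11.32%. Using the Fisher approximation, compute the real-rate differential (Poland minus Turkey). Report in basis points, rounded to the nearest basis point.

-24 basis points

Poland: 9.39% − 3.85% = 5.540%
Turkey: 17.1% − 11.32% = 5.780%
Differential = -0.240% → -24 basis points.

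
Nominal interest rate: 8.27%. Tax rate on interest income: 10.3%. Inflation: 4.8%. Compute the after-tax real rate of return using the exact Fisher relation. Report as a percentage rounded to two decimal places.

2.50%

After-tax nominal return = 8.27% × (1 − 0.103) = 7.41819%.
1 + r = 1.0741819 / 1.04800 = 1.024983
After-tax real rate = 1.024983 − 1 → 2.50%.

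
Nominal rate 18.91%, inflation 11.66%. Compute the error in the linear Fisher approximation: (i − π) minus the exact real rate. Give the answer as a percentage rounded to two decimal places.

0.76%

Approximate: r ≈ 18.910% − 11.660% = 7.2500%
Exact: (1 + 0.1891)/(1 + 0.1166) − 1 = 6.4929%
Error = 7.2500% − 6.4929% = 0.7571% → 0.76%.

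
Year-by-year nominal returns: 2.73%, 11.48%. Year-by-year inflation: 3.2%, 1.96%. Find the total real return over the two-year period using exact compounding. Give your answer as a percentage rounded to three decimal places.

8.839%

Nominal growth factor = 1.0273 × 1.1148 = 1.145234
Price-level growth factor = 1.0320 × 1.0196 = 1.052227
Real growth factor = 1.145234 / 1.052227 = 1.088390
Total real return = 1.088390 − 1 → 8.839%.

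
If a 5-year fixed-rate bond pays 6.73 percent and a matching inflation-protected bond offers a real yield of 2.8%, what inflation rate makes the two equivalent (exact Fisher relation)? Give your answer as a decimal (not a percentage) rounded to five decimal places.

(1 + π) = (1 + i)/(1 + r) = 1.06730 / 1.02800 = 1.038230
Break-even inflation = 1.038230 − 1 → 0.03823.

0.03823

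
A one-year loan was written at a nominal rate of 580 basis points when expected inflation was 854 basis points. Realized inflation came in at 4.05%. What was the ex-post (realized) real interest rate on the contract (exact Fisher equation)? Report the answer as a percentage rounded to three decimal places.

Ex-post: (1 + 0.0580)/(1 + 0.0405) − 1 = 1.6819%
So the realized real rate is 1.682%.

1.682%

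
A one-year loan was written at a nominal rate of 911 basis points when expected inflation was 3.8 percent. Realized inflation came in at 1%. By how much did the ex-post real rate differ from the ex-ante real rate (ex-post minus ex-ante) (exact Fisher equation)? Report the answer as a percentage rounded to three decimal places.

Ex-ante: (1 + 0.0911)/(1 + 0.0380) − 1 = 5.1156%
Ex-post: (1 + 0.0911)/(1 + 0.0100) − 1 = 8.0297%
Difference (ex-post − ex-ante) = 2.9141% → 2.914%.

2.914%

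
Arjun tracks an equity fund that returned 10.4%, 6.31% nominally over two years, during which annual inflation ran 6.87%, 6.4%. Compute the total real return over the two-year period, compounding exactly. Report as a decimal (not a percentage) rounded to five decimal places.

Compound the nominal returns: 1.1040 × 1.0631 = 1.173662.
Compound inflation: 1.0687 × 1.0640 = 1.137097.
Deflate: 1.173662 / 1.137097 = 1.032157.
Total real return = 1.032157 − 1 → 0.03216.

0.03216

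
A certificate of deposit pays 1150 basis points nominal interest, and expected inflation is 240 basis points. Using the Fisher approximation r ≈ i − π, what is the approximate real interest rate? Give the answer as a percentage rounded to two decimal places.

9.10%

r ≈ i − π = 11.5% − 2.4% = 9.10%.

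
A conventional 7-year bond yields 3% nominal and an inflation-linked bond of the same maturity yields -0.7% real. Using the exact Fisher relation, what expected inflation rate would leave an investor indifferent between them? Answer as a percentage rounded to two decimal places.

(1 + π) = (1 + i)/(1 + r) = 1.03000 / 0.99300 = 1.037261
Break-even inflation = 1.037261 − 1 → 3.73%.

3.73%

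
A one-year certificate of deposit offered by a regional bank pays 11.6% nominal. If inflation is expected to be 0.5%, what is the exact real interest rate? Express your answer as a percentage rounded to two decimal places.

1 + r = 1.11600 / 1.00500 = 1.110448
r = 1.110448 − 1 = 11.0448%, i.e. 11.04%.

11.04%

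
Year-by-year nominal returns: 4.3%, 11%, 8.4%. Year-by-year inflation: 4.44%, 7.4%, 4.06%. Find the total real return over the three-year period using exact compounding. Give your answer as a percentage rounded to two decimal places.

Compound the nominal returns: 1.0430 × 1.1100 × 1.0840 = 1.254979.
Compound inflation: 1.0444 × 1.0740 × 1.0406 = 1.167226.
Deflate: 1.254979 / 1.167226 = 1.075181.
Total real return = 1.075181 − 1 → 7.52%.

7.52%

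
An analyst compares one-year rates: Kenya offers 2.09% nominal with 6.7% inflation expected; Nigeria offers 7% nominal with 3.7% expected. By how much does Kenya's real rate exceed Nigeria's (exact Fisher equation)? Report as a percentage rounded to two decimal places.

Kenya: (1 + 0.0209)/(1 + 0.0670) − 1 = -4.3205%
Nigeria: (1 + 0.0700)/(1 + 0.0370) − 1 = 3.1823%
Differential = -4.3205% − 3.1823% = -7.5028% → -7.50%.

-7.50%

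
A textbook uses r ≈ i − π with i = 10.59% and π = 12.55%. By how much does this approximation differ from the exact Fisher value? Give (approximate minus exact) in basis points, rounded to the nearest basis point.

Approximate: r ≈ 10.590% − 12.550% = -1.9600%
Exact: (1 + 0.1059)/(1 + 0.1255) − 1 = -1.7414%
Error = -1.9600% − (-1.7414%) = -0.2186% → -22 basis points.

-22 basis points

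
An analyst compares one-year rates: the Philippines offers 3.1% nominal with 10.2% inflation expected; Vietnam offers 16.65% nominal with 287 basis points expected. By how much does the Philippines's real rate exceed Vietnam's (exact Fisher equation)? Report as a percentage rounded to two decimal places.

The Philippines: (1 + 0.0310)/(1 + 0.1020) − 1 = -6.4428%
Vietnam: (1 + 0.1665)/(1 + 0.0287) − 1 = 13.3955%
Differential = -6.4428% − 13.3955% = -19.8384% → -19.84%.

-19.84%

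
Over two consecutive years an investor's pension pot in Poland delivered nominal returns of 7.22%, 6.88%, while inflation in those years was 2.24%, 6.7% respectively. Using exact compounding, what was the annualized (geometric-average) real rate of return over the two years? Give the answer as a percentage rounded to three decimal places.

Nominal growth factor = 1.0722 × 1.0688 = 1.14596736
Price-level growth factor = 1.0224 × 1.0670 = 1.09090080
Real growth factor = 1.14596736 / 1.09090080 = 1.05047806
Annualized real rate = 1.05047806^(1/2) − 1 = 2.4928% → 2.493%.

2.493%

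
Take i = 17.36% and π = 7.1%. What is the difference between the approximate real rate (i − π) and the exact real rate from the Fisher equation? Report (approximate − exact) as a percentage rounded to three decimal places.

Approximate: r ≈ 17.360% − 7.100% = 10.2600%
Exact: (1 + 0.1736)/(1 + 0.0710) − 1 = 9.5798%
Error = 10.2600% − 9.5798% = 0.6802% → 0.680%.

0.680%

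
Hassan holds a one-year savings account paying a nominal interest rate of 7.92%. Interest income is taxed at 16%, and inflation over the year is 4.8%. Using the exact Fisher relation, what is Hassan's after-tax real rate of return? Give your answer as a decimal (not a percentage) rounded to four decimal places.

After-tax nominal return = 7.92% × (1 − 0.16) = 6.6528%.
1 + r = 1.066528 / 1.04800 = 1.017679
After-tax real rate = 1.017679 − 1 → 0.0177.

0.0177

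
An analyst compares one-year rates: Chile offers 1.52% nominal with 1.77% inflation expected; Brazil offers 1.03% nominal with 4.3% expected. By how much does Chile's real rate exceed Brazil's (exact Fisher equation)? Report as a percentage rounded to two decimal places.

2.89%

Chile: (1 + 0.0152)/(1 + 0.0177) − 1 = -0.2457%
Brazil: (1 + 0.0103)/(1 + 0.0430) − 1 = -3.1352%
Differential = -0.2457% − (-3.1352%) = 2.8895% → 2.89%.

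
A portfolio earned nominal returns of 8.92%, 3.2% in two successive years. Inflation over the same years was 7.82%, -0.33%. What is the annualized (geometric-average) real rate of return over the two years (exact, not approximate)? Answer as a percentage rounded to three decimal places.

Nominal growth factor = 1.0892 × 1.0320 = 1.12405440
Price-level growth factor = 1.0782 × 0.9967 = 1.07464194
Real growth factor = 1.12405440 / 1.07464194 = 1.04598039
Annualized real rate = 1.04598039^(1/2) − 1 = 2.2732% → 2.273%.

2.273%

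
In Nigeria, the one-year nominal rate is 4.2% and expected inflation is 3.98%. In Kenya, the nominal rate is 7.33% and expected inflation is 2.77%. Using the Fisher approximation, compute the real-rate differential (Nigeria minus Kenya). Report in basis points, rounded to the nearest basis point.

-434 basis points

Nigeria: 4.2% − 3.98% = 0.220%
Kenya: 7.33% − 2.77% = 4.560%
Differential = -4.340% → -434 basis points.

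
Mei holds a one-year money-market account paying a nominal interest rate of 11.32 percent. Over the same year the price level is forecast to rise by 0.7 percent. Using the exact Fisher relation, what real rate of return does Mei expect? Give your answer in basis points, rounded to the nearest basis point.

By the Fisher relation, 1 + r = (1 + i)/(1 + π).
1 + r = 1.11320 / 1.00700 = 1.105462
r = 1.105462 − 1 = 10.5462%, i.e. 1055 basis points.

1055 basis points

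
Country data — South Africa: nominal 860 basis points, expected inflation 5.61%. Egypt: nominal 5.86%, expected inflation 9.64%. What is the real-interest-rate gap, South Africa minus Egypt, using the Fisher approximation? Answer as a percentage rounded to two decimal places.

South Africa: 8.6% − 5.61% = 2.990%
Egypt: 5.86% − 9.64% = -3.780%
Differential = 6.770% → 6.77%.

6.77%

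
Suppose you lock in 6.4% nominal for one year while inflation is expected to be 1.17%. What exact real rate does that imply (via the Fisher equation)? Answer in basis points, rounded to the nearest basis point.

517 basis points

By the Fisher equation, 1 + r = (1 + i)/(1 + π).
1 + r = 1.06400 / 1.01170 = 1.051695
r = 1.051695 − 1 = 5.1695%, i.e. 517 basis points.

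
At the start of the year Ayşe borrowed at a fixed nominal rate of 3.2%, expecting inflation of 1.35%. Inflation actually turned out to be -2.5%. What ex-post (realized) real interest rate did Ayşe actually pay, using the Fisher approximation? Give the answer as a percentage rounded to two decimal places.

5.70%

Ex-post: 3.2% − (-2.5%) = 5.700%
So the realized real rate is 5.70%.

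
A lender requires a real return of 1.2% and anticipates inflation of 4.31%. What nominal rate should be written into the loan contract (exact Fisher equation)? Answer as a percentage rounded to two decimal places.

5.56%

(1 + i) = (1 + r)(1 + π) = 1.01200 × 1.04310 = 1.0556172
i = 1.0556172 − 1, so the required nominal rate is 5.56%.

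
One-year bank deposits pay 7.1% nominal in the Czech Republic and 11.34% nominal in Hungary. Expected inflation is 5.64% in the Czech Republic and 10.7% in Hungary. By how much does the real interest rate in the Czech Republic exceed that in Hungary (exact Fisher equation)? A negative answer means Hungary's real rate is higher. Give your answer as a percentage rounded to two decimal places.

The Czech Republic: (1 + 0.0710)/(1 + 0.0564) − 1 = 1.3821%
Hungary: (1 + 0.1134)/(1 + 0.1070) − 1 = 0.5781%
Differential = 1.3821% − 0.5781% = 0.8039% → 0.80%.

0.80%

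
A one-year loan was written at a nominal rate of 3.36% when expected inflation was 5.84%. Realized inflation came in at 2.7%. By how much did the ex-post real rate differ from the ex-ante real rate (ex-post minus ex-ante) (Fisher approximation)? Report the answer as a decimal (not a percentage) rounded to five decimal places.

Ex-ante: 3.36% − 5.84% = -2.480%
Ex-post: 3.36% − 2.7% = 0.660%
Difference (ex-post − ex-ante) = 3.1400% → 0.03140.

0.03140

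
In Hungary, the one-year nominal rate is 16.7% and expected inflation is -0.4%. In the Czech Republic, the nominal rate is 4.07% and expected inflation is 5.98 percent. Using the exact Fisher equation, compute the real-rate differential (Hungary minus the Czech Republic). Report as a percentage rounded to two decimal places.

18.97%

Hungary: (1 + 0.1670)/(1 − 0.0040) − 1 = 17.1687%
The Czech Republic: (1 + 0.0407)/(1 + 0.0598) − 1 = -1.8022%
Differential = 17.1687% − (-1.8022%) = 18.9709% → 18.97%.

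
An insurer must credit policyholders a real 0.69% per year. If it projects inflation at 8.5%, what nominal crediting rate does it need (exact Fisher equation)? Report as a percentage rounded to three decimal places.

(1 + i) = (1 + r)(1 + π) = 1.00690 × 1.08500 = 1.0924865
i = 1.0924865 − 1, so the required nominal rate is 9.249%.

9.249%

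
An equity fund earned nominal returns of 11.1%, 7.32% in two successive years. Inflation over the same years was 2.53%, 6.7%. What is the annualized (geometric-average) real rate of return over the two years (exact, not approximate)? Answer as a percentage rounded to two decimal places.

Nominal growth factor = 1.1110 × 1.0732 = 1.19232520
Price-level growth factor = 1.0253 × 1.0670 = 1.09399510
Real growth factor = 1.19232520 / 1.09399510 = 1.08988166
Annualized real rate = 1.08988166^(1/2) − 1 = 4.3974% → 4.40%.

4.40%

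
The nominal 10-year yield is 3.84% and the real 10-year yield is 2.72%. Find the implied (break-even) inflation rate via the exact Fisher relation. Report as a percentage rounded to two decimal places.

(1 + π) = (1 + i)/(1 + r) = 1.03840 / 1.02720 = 1.010903
Break-even inflation = 1.010903 − 1 → 1.09%.

1.09%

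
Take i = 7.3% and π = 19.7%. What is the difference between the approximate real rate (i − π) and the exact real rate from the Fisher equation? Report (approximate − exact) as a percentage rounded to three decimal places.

Approximate: r ≈ 7.300% − 19.700% = -12.4000%
Exact: (1 + 0.0730)/(1 + 0.1970) − 1 = -10.3592%
Error = -12.4000% − (-10.3592%) = -2.0408% → -2.041%.

-2.041%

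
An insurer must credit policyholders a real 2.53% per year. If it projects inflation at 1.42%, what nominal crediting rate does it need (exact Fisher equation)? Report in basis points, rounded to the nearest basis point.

(1 + i) = (1 + r)(1 + π) = 1.02530 × 1.01420 = 1.03985926
i = 1.03985926 − 1, so the required nominal rate is 399 basis points.

399 basis points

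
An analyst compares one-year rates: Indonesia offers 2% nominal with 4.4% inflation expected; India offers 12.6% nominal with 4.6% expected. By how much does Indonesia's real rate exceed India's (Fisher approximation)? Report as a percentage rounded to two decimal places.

Indonesia: 2% − 4.4% = -2.400%
India: 12.6% − 4.6% = 8.000%
Differential = -10.400% → -10.40%.

-10.40%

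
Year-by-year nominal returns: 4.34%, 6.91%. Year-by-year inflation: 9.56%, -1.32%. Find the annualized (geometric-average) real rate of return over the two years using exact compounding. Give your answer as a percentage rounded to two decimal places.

Compound the nominal returns: 1.0434 × 1.0691 = 1.11549894.
Compound inflation: 1.0956 × 0.9868 = 1.08113808.
Deflate: 1.11549894 / 1.08113808 = 1.03178212.
Annualized real rate = 1.03178212^(1/2) − 1 = 1.5767% → 1.58%.

1.58%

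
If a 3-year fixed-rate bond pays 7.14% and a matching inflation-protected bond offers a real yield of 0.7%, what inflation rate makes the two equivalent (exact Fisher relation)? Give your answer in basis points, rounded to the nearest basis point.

(1 + π) = (1 + i)/(1 + r) = 1.07140 / 1.00700 = 1.063952
Break-even inflation = 1.063952 − 1 → 640 basis points.

640 basis points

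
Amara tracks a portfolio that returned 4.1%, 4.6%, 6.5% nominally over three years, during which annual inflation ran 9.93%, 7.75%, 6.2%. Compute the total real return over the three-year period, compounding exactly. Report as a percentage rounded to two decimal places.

Nominal growth factor = 1.0410 × 1.0460 × 1.0650 = 1.159664
Price-level growth factor = 1.0993 × 1.0775 × 1.0620 = 1.257934
Real growth factor = 1.159664 / 1.257934 = 0.921879
Total real return = 0.921879 − 1 → -7.81%.

-7.81%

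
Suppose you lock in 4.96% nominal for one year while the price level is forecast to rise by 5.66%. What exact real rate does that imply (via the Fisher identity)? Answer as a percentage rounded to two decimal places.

1 + r = 1.04960 / 1.05660 = 0.993375
r = 0.993375 − 1 = -0.6625%, i.e. -0.66%.

-0.66%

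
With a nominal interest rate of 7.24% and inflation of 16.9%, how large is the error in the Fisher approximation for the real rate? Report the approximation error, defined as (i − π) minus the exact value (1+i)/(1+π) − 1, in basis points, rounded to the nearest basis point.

-140 basis points

Approximate: r ≈ 7.240% − 16.900% = -9.6600%
Exact: (1 + 0.0724)/(1 + 0.1690) − 1 = -8.2635%
Error = -9.6600% − (-8.2635%) = -1.3965% → -140 basis points.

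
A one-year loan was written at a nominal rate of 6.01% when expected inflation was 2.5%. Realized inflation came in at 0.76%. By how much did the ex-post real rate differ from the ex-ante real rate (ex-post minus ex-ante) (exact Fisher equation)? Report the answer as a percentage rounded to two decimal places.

Ex-ante: (1 + 0.0601)/(1 + 0.0250) − 1 = 3.4244%
Ex-post: (1 + 0.0601)/(1 + 0.0076) − 1 = 5.2104%
Difference (ex-post − ex-ante) = 1.7860% → 1.79%.

1.79%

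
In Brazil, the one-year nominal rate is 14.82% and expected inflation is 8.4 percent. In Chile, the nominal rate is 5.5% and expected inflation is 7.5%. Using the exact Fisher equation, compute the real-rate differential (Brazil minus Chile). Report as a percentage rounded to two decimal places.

7.78%

Brazil: (1 + 0.1482)/(1 + 0.0840) − 1 = 5.9225%
Chile: (1 + 0.0550)/(1 + 0.0750) − 1 = -1.8605%
Differential = 5.9225% − (-1.8605%) = 7.7830% → 7.78%.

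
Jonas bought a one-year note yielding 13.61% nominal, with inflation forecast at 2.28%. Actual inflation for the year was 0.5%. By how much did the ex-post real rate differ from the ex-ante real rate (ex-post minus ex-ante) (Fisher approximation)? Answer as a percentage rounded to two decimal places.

1.78%

Ex-ante: 13.61% − 2.28% = 11.330%
Ex-post: 13.61% − 0.5% = 13.110%
Difference (ex-post − ex-ante) = 1.7800% → 1.78%.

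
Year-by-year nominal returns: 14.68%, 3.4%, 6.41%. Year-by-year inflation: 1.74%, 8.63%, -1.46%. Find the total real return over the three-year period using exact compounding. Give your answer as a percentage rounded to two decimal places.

15.86%

Nominal growth factor = 1.1468 × 1.0340 × 1.0641 = 1.261800
Price-level growth factor = 1.0174 × 1.0863 × 0.9854 = 1.089066
Real growth factor = 1.261800 / 1.089066 = 1.158608
Total real return = 1.158608 − 1 → 15.86%.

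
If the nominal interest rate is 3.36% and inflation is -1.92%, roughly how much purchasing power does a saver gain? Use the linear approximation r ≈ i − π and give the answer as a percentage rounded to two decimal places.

r ≈ i − π = 3.36% − (-1.92%) = 5.28%.

5.28%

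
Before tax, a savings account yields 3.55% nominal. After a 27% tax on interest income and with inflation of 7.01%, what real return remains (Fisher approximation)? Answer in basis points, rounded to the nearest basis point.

-442 basis points

After-tax nominal return = 3.55% × (1 − 0.27) = 2.5915%.
r ≈ 2.5915% − 7.01% → -442 basis points.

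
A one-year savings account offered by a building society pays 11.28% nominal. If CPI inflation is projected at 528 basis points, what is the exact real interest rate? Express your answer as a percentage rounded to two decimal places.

5.70%

By the Fisher relation, 1 + r = (1 + i)/(1 + π).
1 + r = 1.11280 / 1.05280 = 1.056991
r = 1.056991 − 1 = 5.6991%, i.e. 5.70%.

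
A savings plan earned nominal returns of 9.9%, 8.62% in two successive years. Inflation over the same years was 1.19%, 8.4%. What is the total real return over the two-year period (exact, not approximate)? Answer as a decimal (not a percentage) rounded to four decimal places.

0.0883

Compound the nominal returns: 1.0990 × 1.0862 = 1.193734.
Compound inflation: 1.0119 × 1.0840 = 1.096900.
Deflate: 1.193734 / 1.096900 = 1.088280.
Total real return = 1.088280 − 1 → 0.0883.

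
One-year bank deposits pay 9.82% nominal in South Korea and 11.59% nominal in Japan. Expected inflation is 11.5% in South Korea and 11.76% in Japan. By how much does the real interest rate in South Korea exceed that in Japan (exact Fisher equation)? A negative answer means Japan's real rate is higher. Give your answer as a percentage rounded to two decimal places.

-1.35%

South Korea: (1 + 0.0982)/(1 + 0.1150) − 1 = -1.5067%
Japan: (1 + 0.1159)/(1 + 0.1176) − 1 = -0.1521%
Differential = -1.5067% − (-0.1521%) = -1.3546% → -1.35%.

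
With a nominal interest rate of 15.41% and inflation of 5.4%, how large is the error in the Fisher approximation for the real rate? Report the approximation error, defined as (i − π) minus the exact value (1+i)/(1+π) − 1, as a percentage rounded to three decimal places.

Approximate: r ≈ 15.410% − 5.400% = 10.0100%
Exact: (1 + 0.1541)/(1 + 0.0540) − 1 = 9.4972%
Error = 10.0100% − 9.4972% = 0.5128% → 0.513%.

0.513%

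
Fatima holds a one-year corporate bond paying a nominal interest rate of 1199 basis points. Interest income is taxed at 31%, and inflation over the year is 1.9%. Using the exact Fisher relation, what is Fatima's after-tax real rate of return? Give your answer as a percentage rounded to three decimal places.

6.254%

After-tax nominal return = 11.99% × (1 − 0.31) = 8.2731%.
1 + r = 1.082731 / 1.01900 = 1.062543
After-tax real rate = 1.062543 − 1 → 6.254%.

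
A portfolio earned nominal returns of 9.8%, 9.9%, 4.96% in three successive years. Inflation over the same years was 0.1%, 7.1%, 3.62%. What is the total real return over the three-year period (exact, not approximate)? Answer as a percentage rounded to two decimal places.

Compound the nominal returns: 1.0980 × 1.0990 × 1.0496 = 1.266554.
Compound inflation: 1.0010 × 1.0710 × 1.0362 = 1.110880.
Deflate: 1.266554 / 1.110880 = 1.140136.
Total real return = 1.140136 − 1 → 14.01%.

14.01%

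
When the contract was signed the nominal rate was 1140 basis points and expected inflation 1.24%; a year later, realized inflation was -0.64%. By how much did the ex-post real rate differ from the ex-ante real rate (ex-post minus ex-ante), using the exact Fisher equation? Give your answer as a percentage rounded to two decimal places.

Ex-ante: (1 + 0.1140)/(1 + 0.0124) − 1 = 10.0356%
Ex-post: (1 + 0.1140)/(1 − 0.0064) − 1 = 12.1176%
Difference (ex-post − ex-ante) = 2.0820% → 2.08%.

2.08%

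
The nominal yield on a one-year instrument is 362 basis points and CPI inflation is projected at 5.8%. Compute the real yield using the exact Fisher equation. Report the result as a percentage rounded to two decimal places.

1 + r = 1.03620 / 1.05800 = 0.979395
r = 0.979395 − 1 = -2.0605%, i.e. -2.06%.

-2.06%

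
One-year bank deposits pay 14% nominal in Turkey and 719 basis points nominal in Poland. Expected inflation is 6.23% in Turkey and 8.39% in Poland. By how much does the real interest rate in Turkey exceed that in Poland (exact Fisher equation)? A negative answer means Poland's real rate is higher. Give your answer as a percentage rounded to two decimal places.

Turkey: (1 + 0.1400)/(1 + 0.0623) − 1 = 7.3143%
Poland: (1 + 0.0719)/(1 + 0.0839) − 1 = -1.1071%
Differential = 7.3143% − (-1.1071%) = 8.4214% → 8.42%.

8.42%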